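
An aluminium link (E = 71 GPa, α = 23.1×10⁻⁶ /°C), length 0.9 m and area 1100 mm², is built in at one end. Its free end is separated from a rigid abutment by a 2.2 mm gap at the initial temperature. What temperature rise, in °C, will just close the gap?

The gap closes when αΔT L = 2.2 mm, since the link is still unstressed at that instant.
So ΔT = g/(αL) = 2.2/(23.1×10⁻⁶ × 900) = 105.8 °C.

ΔT ≈ 106 °C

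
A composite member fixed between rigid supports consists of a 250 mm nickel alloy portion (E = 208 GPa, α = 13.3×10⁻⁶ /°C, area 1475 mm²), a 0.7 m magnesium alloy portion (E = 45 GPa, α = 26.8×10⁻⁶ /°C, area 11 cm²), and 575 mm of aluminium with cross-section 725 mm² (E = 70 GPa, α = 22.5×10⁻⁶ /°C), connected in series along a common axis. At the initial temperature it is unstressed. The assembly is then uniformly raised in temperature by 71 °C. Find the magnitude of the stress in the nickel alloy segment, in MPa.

σ ≈ 64.1 MPa (compressive)

With the walls removed the bar would change length by δ_free = Σ αᵢΔT Lᵢ = 13.3×10⁻⁶×71×250 + 26.8×10⁻⁶×71×700 + 22.5×10⁻⁶×71×575 = 2.487 mm.
The walls prevent any net length change, so an axial force P (same in every segment) develops. Compatibility: P · Σ Lᵢ/(AᵢEᵢ) = δ_free.
Σ Lᵢ/(AᵢEᵢ) = 250/(1475×208×10³) + 700/(1100×45×10³) + 575/(725×70×10³) = 2.629×10⁻⁵ mm/N.
So P = 2.487 / 2.629×10⁻⁵ = 94.6 kN, compressive.
σ_{nickel alloy} = P / A = 94600 / 1475 = 64.13 MPa.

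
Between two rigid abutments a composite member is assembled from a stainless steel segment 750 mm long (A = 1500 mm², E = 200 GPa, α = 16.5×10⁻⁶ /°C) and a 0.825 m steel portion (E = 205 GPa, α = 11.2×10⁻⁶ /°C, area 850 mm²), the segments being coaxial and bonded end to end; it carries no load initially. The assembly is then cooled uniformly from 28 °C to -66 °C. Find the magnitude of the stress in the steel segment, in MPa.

If the supports were absent, the total length change would be Σ αᵢΔT Lᵢ = 16.5×10⁻⁶×94×750 + 11.2×10⁻⁶×94×825 = 2.032 mm.
Since the ends are fixed, an axial force P builds up, equal in every segment, with P · Σ Lᵢ/(AᵢEᵢ) = δ_free.
Σ Lᵢ/(AᵢEᵢ) = 750/(1500×200×10³) + 825/(850×205×10³) = 7.235×10⁻⁶ mm/N.
Hence P = δ_free / Σ(L/AE) = 2.032/7.235×10⁻⁶ = 280.8 kN (tensile).
σ_{steel} = P / A = 280800 / 850 = 330.4 MPa.

σ ≈ 330 MPa (tensile)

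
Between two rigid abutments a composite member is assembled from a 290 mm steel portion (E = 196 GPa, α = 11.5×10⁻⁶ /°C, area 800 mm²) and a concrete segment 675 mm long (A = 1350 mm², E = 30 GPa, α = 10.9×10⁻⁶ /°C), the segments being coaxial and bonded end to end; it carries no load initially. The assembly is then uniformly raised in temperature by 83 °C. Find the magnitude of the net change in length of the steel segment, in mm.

Free thermal expansion of the whole bar: Σ αᵢΔT Lᵢ = 11.5×10⁻⁶×83×290 + 10.9×10⁻⁶×83×675 = 0.8875 mm.
Since the ends are fixed, an axial force P builds up, equal in every segment, with P · Σ Lᵢ/(AᵢEᵢ) = δ_free.
Σ Lᵢ/(AᵢEᵢ) = 290/(800×196×10³) + 675/(1350×30×10³) = 1.852×10⁻⁵ mm/N.
P = 0.8875 / 1.852×10⁻⁵ = 47930 N = 47.93 kN, compressive.
For the steel segment, free thermal change = 11.5×10⁻⁶×83×290 = 0.2768 mm and elastic change from P = 47930×290/(800×196×10³) = 0.08865 mm; these oppose, so the net change is 0.188 mm (segment lengthens).

|ΔL| ≈ 0.188 mm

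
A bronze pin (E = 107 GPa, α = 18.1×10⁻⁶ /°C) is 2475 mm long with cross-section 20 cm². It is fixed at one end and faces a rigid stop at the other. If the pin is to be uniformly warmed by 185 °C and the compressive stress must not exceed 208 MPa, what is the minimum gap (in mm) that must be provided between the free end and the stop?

With no wall the pin would lengthen by αΔT L = 18.1×10⁻⁶ × 185 × 2475 = 8.288 mm.
At the allowable stress the elastic shortening the wall may impose is σL/E = 208 × 2475 / (107×10³) = 4.811 mm.
The gap must absorb the remainder: g_min = 8.288 − 4.811 = 3.476 mm.

g ≈ 3.48 mm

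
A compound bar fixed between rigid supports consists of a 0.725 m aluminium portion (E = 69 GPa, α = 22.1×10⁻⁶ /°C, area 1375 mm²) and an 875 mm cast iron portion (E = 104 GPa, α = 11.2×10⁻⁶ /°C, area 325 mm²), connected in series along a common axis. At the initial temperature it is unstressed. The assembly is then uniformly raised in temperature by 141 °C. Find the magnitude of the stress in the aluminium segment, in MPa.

Free thermal expansion of the whole bar: Σ αᵢΔT Lᵢ = 22.1×10⁻⁶×141×725 + 11.2×10⁻⁶×141×875 = 3.641 mm.
The rigid supports impose zero overall length change; the single axial force P common to all segments must satisfy P Σ Lᵢ/(AᵢEᵢ) = δ_free.
Σ Lᵢ/(AᵢEᵢ) = 725/(1375×69×10³) + 875/(325×104×10³) = 3.353×10⁻⁵ mm/N.
P = 3.641 / 3.353×10⁻⁵ = 108600 N = 108.6 kN, compressive.
σ_{aluminium} = P / A = 108600 / 1375 = 78.98 MPa.

σ ≈ 79 MPa (compressive)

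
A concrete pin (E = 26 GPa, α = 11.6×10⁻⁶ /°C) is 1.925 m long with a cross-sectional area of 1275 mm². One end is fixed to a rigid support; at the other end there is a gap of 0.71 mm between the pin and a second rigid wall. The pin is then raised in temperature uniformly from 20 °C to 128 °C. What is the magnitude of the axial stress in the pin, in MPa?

σ ≈ 23 MPa (compressive)

Free thermal elongation = αΔT L = 11.6×10⁻⁶ × 108 × 1925 = 2.412 mm.
This exceeds the 0.71 mm gap, so the wall pushes back. The portion of expansion that must be recovered elastically is δ_free − gap = 2.412 − 0.71 = 1.702 mm.
So σ = E(δ_free − g)/L = 26×10³ × 1.702/1925 = 22.98 MPa.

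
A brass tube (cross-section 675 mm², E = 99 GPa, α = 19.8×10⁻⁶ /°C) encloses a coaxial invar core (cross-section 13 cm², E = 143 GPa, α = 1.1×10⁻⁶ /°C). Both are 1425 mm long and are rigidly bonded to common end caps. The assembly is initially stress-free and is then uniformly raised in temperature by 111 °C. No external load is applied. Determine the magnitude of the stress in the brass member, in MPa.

σ ≈ 151 MPa (compressive)

Both members must finish at the same length. With the larger α, the brass tends to over-expand; the plates restrain it, putting the brass in compression and the invar in tension. With no external load the two internal forces are equal and opposite, magnitude P.
Equating the net (thermal + elastic) strains gives |α₁ − α₂|·ΔT = P·[1/(A₁E₁) + 1/(A₂E₂)].
|α₁ − α₂|·ΔT = 18.7×10⁻⁶ × 111 = 0.002076.
1/(A₁E₁) + 1/(A₂E₂) = 1/(675×99×10³) + 1/(1300×143×10³) = 2.034×10⁻⁸ N⁻¹.
So P = 0.002076 / 2.034×10⁻⁸ = 102 kN.
σ_{brass} = P/A₁ = 102000/675 = 151.2 MPa, compressive.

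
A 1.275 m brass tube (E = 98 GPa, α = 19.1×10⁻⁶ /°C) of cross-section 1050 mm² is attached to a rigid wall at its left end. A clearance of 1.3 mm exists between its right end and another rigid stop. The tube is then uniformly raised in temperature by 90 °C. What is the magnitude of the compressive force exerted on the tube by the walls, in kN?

Free thermal elongation = αΔT L = 19.1×10⁻⁶ × 90 × 1275 = 2.192 mm.
This exceeds the 1.3 mm gap, so the wall pushes back. The portion of expansion that must be recovered elastically is δ_free − gap = 2.192 − 1.3 = 0.8917 mm.
That suppressed elongation corresponds to σ = E·Δ/L = 98×10³ × 0.8917/1275 = 68.54 MPa.
Force on the wall = σA = 68.54 × 1050 mm² = 71.97 kN.

P ≈ 72 kN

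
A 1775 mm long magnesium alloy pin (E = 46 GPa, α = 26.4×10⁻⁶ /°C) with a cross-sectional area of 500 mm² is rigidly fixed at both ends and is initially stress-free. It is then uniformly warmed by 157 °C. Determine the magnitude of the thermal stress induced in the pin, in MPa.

With length fixed, the mechanical strain must cancel the thermal strain αΔT = 26.4×10⁻⁶ × 157 = 4144.8×10⁻⁶.
Hence σ = E·αΔT = 46×10³ × 4144.8×10⁻⁶ = 190.7 MPa, compressive.

σ ≈ 191 MPa (compressive)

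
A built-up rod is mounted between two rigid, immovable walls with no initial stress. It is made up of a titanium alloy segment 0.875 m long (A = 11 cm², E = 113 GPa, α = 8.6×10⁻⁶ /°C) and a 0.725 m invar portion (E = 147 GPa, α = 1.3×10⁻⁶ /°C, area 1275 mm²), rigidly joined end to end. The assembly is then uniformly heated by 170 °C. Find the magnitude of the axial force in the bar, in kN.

P ≈ 132 kN (compressive)

With the walls removed the bar would change length by δ_free = Σ αᵢΔT Lᵢ = 8.6×10⁻⁶×170×875 + 1.3×10⁻⁶×170×725 = 1.439 mm.
Since the ends are fixed, an axial force P builds up, equal in every segment, with P · Σ Lᵢ/(AᵢEᵢ) = δ_free.
Σ Lᵢ/(AᵢEᵢ) = 875/(1100×113×10³) + 725/(1275×147×10³) = 1.091×10⁻⁵ mm/N.
So P = 1.439 / 1.091×10⁻⁵ = 132 kN, compressive.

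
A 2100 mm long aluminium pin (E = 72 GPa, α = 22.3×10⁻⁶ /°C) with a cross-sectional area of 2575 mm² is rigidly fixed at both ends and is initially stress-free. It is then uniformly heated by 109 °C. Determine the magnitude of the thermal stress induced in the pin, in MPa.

Because both ends are immovable the net strain is zero, and the suppressed thermal strain is αΔT = 22.3×10⁻⁶ × 109 = 2430.7×10⁻⁶.
The stress required to suppress this strain is σ = Eε = 72×10³ × 2430.7×10⁻⁶ = 175 MPa, compressive since the pin is trying to expand.

σ ≈ 175 MPa (compressive)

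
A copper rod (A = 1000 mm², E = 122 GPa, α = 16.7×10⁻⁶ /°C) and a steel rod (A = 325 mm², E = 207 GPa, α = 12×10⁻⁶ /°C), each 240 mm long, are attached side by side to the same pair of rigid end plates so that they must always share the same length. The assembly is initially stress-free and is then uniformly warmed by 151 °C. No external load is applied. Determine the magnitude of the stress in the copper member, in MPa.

σ ≈ 30.8 MPa (compressive)

Equilibrium of a rigid end plate with no external load gives equal and opposite internal forces ±P in the two members. Since α_{copper} > α_{steel}, heating drives the copper into compression and the steel into tension.
Compatibility of the two members (thermal + elastic change equal): (α₁ − α₂)ΔT = P·[1/(A₁E₁) + 1/(A₂E₂)].
|α₁ − α₂|·ΔT = 4.7×10⁻⁶ × 151 = 0.0007097.
1/(A₁E₁) + 1/(A₂E₂) = 1/(1000×122×10³) + 1/(325×207×10³) = 2.306×10⁻⁸ N⁻¹.
P = 0.0007097 / 2.306×10⁻⁸ = 30770 N = 30.77 kN.
σ_{copper} = P/A₁ = 30770/1000 = 30.77 MPa, compressive.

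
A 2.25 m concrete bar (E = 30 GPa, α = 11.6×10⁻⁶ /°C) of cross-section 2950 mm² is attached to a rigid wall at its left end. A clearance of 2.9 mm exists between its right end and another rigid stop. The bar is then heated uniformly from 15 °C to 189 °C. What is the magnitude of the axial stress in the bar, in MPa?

Unrestrained expansion: δ_free = αΔT L = 11.6×10⁻⁶ × 174 × 2250 = 4.541 mm.
This exceeds the 2.9 mm gap, so the wall pushes back. The portion of expansion that must be recovered elastically is δ_free − gap = 4.541 − 2.9 = 1.641 mm.
Compatibility: PL/(AE) = 1.641 mm, so σ = P/A = E × (1.641/2250) = 21.89 MPa.

σ ≈ 21.9 MPa (compressive)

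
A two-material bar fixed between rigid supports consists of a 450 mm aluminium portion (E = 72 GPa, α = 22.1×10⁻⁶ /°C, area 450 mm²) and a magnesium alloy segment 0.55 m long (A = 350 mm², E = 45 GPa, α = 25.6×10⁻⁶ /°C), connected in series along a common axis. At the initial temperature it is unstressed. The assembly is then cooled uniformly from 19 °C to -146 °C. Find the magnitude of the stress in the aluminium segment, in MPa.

If the supports were absent, the total length change would be Σ αᵢΔT Lᵢ = 22.1×10⁻⁶×165×450 + 25.6×10⁻⁶×165×550 = 3.964 mm.
The walls prevent any net length change, so an axial force P (same in every segment) develops. Compatibility: P · Σ Lᵢ/(AᵢEᵢ) = δ_free.
Σ Lᵢ/(AᵢEᵢ) = 450/(450×72×10³) + 550/(350×45×10³) = 4.881×10⁻⁵ mm/N.
P = 3.964 / 4.881×10⁻⁵ = 81220 N = 81.22 kN, tensile.
σ_{aluminium} = P / A = 81220 / 450 = 180.5 MPa.

σ ≈ 180 MPa (tensile)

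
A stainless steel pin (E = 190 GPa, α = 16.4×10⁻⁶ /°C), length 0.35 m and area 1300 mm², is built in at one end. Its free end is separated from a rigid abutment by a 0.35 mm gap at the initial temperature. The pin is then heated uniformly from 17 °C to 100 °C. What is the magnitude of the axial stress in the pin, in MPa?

Free thermal elongation = αΔT L = 16.4×10⁻⁶ × 83 × 350 = 0.4764 mm.
After closing the 0.35 mm clearance, 0.4764 − 0.35 = 0.1264 mm of expansion remains to be suppressed by the wall.
That suppressed elongation corresponds to σ = E·Δ/L = 190×10³ × 0.1264/350 = 68.63 MPa.

σ ≈ 68.6 MPa (compressive)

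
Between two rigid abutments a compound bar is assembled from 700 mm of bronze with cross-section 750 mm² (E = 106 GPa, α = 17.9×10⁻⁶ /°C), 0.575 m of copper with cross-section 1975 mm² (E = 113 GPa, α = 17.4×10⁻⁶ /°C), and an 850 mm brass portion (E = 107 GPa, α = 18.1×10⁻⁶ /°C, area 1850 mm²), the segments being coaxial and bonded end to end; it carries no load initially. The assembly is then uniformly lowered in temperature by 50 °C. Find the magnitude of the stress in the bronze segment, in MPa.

σ ≈ 161 MPa (tensile)

With the walls removed the bar would change length by δ_free = Σ αᵢΔT Lᵢ = 17.9×10⁻⁶×50×700 + 17.4×10⁻⁶×50×575 + 18.1×10⁻⁶×50×850 = 1.896 mm.
Since the ends are fixed, an axial force P builds up, equal in every segment, with P · Σ Lᵢ/(AᵢEᵢ) = δ_free.
The series flexibility is Σ Lᵢ/(AᵢEᵢ) = 700/(750×106×10³) + 575/(1975×113×10³) + 850/(1850×107×10³) = 1.568×10⁻⁵ mm/N.
So P = 1.896 / 1.568×10⁻⁵ = 121 kN, tensile.
σ_{bronze} = P / A = 121000 / 750 = 161.3 MPa.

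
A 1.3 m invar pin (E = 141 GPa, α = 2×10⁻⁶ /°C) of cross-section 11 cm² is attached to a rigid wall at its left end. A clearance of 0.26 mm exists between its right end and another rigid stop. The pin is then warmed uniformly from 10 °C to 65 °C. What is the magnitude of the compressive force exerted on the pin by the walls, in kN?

P ≈ 0 kN

Free thermal elongation = αΔT L = 2×10⁻⁶ × 55 × 1300 = 0.143 mm.
Since δ_free = 0.143 mm is less than the 0.26 mm gap, the pin never touches the wall. No axial force develops.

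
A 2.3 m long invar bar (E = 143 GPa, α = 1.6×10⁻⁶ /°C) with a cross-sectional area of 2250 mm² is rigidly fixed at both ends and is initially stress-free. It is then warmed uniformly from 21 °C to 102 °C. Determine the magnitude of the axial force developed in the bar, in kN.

Full restraint means ε = 0, so the stress is σ = EαΔT = 143×10³ × 1.6×10⁻⁶ × 81 = 18.53 MPa.
Axial force P = σA = 18.53 × 2250 = 41700 N = 41.7 kN, compressive.

P ≈ 41.7 kN (compressive)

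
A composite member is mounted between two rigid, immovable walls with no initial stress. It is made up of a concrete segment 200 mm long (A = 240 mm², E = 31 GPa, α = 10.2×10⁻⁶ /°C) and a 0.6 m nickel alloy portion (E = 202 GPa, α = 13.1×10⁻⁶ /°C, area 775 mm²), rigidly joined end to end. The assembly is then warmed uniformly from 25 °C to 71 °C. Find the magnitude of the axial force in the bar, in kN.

With the walls removed the bar would change length by δ_free = Σ αᵢΔT Lᵢ = 10.2×10⁻⁶×46×200 + 13.1×10⁻⁶×46×600 = 0.4554 mm.
The rigid supports impose zero overall length change; the single axial force P common to all segments must satisfy P Σ Lᵢ/(AᵢEᵢ) = δ_free.
The series flexibility is Σ Lᵢ/(AᵢEᵢ) = 200/(240×31×10³) + 600/(775×202×10³) = 3.071×10⁻⁵ mm/N.
So P = 0.4554 / 3.071×10⁻⁵ = 14.83 kN, compressive.

P ≈ 14.8 kN (compressive)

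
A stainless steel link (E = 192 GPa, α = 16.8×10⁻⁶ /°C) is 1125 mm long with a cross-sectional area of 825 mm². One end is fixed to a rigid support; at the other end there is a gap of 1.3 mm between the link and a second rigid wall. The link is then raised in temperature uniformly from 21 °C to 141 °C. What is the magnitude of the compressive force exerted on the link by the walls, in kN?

P ≈ 136 kN

Free thermal elongation = αΔT L = 16.8×10⁻⁶ × 120 × 1125 = 2.268 mm.
The gap closes (δ_free > 1.3 mm) and the wall then resists a further 2.268 − 1.3 = 0.968 mm of expansion.
So σ = E(δ_free − g)/L = 192×10³ × 0.968/1125 = 165.2 MPa.
Force on the wall = σA = 165.2 × 825 mm² = 136.3 kN.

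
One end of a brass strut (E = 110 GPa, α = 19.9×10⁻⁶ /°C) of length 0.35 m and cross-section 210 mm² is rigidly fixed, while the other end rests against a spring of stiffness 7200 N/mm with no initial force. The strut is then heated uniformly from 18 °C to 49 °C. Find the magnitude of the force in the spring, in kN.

The unrestrained thermal change is αΔT L = 19.9×10⁻⁶ × 31 × 350 = 0.2159 mm.
Let P be the compressive force at the spring. The strut shortens elastically by PL/(AE) and the spring compresses by P/k; together these equal δ_free.
So P = δ_free / [L/(AE) + 1/k] = 0.2159 / [ 350/(210×110×10³) + 1/(7200) ].
P = 0.2159 / 0.000154 = 1402 N.

P ≈ 1.4 kN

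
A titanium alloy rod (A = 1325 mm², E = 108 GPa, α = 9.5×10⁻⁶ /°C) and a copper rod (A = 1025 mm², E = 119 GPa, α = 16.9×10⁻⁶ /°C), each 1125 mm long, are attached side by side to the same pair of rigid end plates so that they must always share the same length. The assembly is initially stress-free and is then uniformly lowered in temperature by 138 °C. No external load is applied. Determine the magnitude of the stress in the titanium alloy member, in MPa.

σ ≈ 50.8 MPa (compressive)

Both members must finish at the same length. With the larger α, the copper tends to over-contract; the plates restrain it, putting the copper in tension and the titanium alloy in compression. With no external load the two internal forces are equal and opposite, magnitude P.
Equating the net (thermal + elastic) strains gives |α₁ − α₂|·ΔT = P·[1/(A₁E₁) + 1/(A₂E₂)].
|α₁ − α₂|·ΔT = 7.4×10⁻⁶ × 138 = 0.001021.
1/(A₁E₁) + 1/(A₂E₂) = 1/(1325×108×10³) + 1/(1025×119×10³) = 1.519×10⁻⁸ N⁻¹.
P = 0.001021 / 1.519×10⁻⁸ = 67240 N = 67.24 kN.
σ_{titanium alloy} = P/A₁ = 67240/1325 = 50.75 MPa, compressive.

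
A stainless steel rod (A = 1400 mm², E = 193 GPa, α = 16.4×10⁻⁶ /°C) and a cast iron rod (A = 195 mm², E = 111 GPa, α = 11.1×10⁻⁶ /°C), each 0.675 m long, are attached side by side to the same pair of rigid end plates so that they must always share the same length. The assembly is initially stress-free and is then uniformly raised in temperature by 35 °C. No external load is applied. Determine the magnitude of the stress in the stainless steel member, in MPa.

σ ≈ 2.66 MPa (compressive)

The stainless steel has the larger α, so on heating it would change length more than the cast iron if both were free. The rigid plates force a common final length, so the stainless steel is put into compression and the cast iron into tension, with equal and opposite forces P (no external load).
Setting the final lengths equal and cancelling L: (α₁ − α₂)ΔT = P/(A₁E₁) + P/(A₂E₂).
|α₁ − α₂|·ΔT = 5.3×10⁻⁶ × 35 = 0.0001855.
1/(A₁E₁) + 1/(A₂E₂) = 1/(1400×193×10³) + 1/(195×111×10³) = 4.99×10⁻⁸ N⁻¹.
So P = 0.0001855 / 4.99×10⁻⁸ = 3.717 kN.
σ_{stainless steel} = P/A₁ = 3717/1400 = 2.655 MPa, compressive.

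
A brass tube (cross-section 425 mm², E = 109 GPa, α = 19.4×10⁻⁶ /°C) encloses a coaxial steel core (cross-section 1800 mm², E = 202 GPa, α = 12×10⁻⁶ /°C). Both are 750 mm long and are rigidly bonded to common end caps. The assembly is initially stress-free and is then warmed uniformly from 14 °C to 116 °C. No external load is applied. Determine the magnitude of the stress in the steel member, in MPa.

Equilibrium of a rigid end plate with no external load gives equal and opposite internal forces ±P in the two members. Since α_{brass} > α_{steel}, heating drives the brass into compression and the steel into tension.
Equating the net (thermal + elastic) strains gives |α₁ − α₂|·ΔT = P·[1/(A₁E₁) + 1/(A₂E₂)].
|α₁ − α₂|·ΔT = 7.4×10⁻⁶ × 102 = 0.0007548.
1/(A₁E₁) + 1/(A₂E₂) = 1/(425×109×10³) + 1/(1800×202×10³) = 2.434×10⁻⁸ N⁻¹.
So P = 0.0007548 / 2.434×10⁻⁸ = 31.01 kN.
σ_{steel} = P/A₂ = 31010/1800 = 17.23 MPa, tensile.

σ ≈ 17.2 MPa (tensile)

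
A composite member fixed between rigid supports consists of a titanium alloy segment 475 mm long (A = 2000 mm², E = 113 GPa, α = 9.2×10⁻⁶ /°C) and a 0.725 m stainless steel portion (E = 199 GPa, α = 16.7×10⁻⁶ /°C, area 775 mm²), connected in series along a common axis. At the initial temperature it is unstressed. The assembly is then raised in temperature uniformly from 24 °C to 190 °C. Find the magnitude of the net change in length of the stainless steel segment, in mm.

Free thermal expansion of the whole bar: Σ αᵢΔT Lᵢ = 9.2×10⁻⁶×166×475 + 16.7×10⁻⁶×166×725 = 2.735 mm.
The rigid supports impose zero overall length change; the single axial force P common to all segments must satisfy P Σ Lᵢ/(AᵢEᵢ) = δ_free.
Σ Lᵢ/(AᵢEᵢ) = 475/(2000×113×10³) + 725/(775×199×10³) = 6.803×10⁻⁶ mm/N.
Hence P = δ_free / Σ(L/AE) = 2.735/6.803×10⁻⁶ = 402.1 kN (compressive).
For the stainless steel segment, free thermal change = 16.7×10⁻⁶×166×725 = 2.01 mm and elastic change from P = 402100×725/(775×199×10³) = 1.89 mm; these oppose, so the net change is 0.12 mm (segment lengthens).

|ΔL| ≈ 0.12 mm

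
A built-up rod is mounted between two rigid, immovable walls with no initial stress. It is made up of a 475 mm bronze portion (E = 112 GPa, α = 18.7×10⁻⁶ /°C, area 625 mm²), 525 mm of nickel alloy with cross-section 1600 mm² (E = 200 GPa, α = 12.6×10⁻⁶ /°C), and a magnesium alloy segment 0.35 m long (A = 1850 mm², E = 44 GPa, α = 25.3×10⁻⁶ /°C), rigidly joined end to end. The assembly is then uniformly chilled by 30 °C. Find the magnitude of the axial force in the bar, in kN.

Free thermal contraction of the whole bar: Σ αᵢΔT Lᵢ = 18.7×10⁻⁶×30×475 + 12.6×10⁻⁶×30×525 + 25.3×10⁻⁶×30×350 = 0.7306 mm.
Since the ends are fixed, an axial force P builds up, equal in every segment, with P · Σ Lᵢ/(AᵢEᵢ) = δ_free.
The series flexibility is Σ Lᵢ/(AᵢEᵢ) = 475/(625×112×10³) + 525/(1600×200×10³) + 350/(1850×44×10³) = 1.273×10⁻⁵ mm/N.
Hence P = δ_free / Σ(L/AE) = 0.7306/1.273×10⁻⁵ = 57.41 kN (tensile).

P ≈ 57.4 kN (tensile)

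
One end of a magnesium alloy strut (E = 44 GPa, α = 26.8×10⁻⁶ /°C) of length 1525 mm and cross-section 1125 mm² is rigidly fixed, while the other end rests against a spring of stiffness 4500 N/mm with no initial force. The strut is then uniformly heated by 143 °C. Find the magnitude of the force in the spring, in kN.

The unrestrained thermal change is αΔT L = 26.8×10⁻⁶ × 143 × 1525 = 5.844 mm.
Let P be the compressive force at the spring. The strut shortens elastically by PL/(AE) and the spring compresses by P/k; together these equal δ_free.
So P = δ_free / [L/(AE) + 1/k] = 5.844 / [ 1525/(1125×44×10³) + 1/(4500) ].
P = 5.844 / 0.000253 = 23100 N.

P ≈ 23.1 kN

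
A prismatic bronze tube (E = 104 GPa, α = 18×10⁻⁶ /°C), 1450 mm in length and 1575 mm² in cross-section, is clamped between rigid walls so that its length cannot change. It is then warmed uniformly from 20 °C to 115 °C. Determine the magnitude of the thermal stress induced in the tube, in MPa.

σ ≈ 178 MPa (compressive)

Because both ends are immovable the net strain is zero, and the suppressed thermal strain is αΔT = 18×10⁻⁶ × 95 = 1710×10⁻⁶.
Hence σ = E·αΔT = 104×10³ × 1710×10⁻⁶ = 177.8 MPa, compressive.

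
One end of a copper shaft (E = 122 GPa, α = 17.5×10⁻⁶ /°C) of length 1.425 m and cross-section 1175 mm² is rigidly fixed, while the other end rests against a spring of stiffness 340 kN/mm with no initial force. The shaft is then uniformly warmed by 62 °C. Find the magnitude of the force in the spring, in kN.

Free thermal expansion: δ_free = αΔT L = 17.5×10⁻⁶ × 62 × 1425 = 1.546 mm.
Let P be the compressive force at the spring. The shaft shortens elastically by PL/(AE) and the spring compresses by P/k; together these equal δ_free.
P [ L/(AE) + 1/k ] = δ_free → P [ 1425/(1175×122×10³) + 1/(340×10³) ] = 1.546.
P = 1.546 / 1.288×10⁻⁵ = 120000 N.

P ≈ 120 kN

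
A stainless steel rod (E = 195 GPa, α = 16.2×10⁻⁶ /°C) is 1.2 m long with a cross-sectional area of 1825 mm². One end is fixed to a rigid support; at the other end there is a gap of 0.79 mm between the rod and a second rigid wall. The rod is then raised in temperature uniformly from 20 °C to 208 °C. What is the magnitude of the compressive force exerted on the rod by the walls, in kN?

P ≈ 850 kN

Free thermal elongation = αΔT L = 16.2×10⁻⁶ × 188 × 1200 = 3.655 mm.
The gap closes (δ_free > 0.79 mm) and the wall then resists a further 3.655 − 0.79 = 2.865 mm of expansion.
That suppressed elongation corresponds to σ = E·Δ/L = 195×10³ × 2.865/1200 = 465.5 MPa.
Force on the wall = σA = 465.5 × 1825 mm² = 849.6 kN.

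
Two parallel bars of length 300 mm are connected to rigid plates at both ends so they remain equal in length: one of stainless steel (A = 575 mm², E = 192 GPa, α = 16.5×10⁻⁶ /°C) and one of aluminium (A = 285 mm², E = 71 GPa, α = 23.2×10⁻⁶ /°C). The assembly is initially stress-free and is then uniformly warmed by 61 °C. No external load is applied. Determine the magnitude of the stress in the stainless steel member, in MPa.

Both members must finish at the same length. With the larger α, the aluminium tends to over-expand; the plates restrain it, putting the aluminium in compression and the stainless steel in tension. With no external load the two internal forces are equal and opposite, magnitude P.
Compatibility of the two members (thermal + elastic change equal): (α₁ − α₂)ΔT = P·[1/(A₁E₁) + 1/(A₂E₂)].
|α₁ − α₂|·ΔT = 6.7×10⁻⁶ × 61 = 0.0004087.
1/(A₁E₁) + 1/(A₂E₂) = 1/(575×192×10³) + 1/(285×71×10³) = 5.848×10⁻⁸ N⁻¹.
P = 0.0004087 / 5.848×10⁻⁸ = 6989 N = 6.989 kN.
σ_{stainless steel} = P/A₁ = 6989/575 = 12.15 MPa, tensile.

σ ≈ 12.2 MPa (tensile)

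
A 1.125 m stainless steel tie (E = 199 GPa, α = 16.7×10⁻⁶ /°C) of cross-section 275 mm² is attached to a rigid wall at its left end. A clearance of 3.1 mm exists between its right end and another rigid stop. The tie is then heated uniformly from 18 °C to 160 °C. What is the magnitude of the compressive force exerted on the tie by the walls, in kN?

Free thermal elongation = αΔT L = 16.7×10⁻⁶ × 142 × 1125 = 2.668 mm.
This is smaller than the 3.1 mm clearance, so the tie expands freely without reaching the stop — the stress is zero.

P ≈ 0 kN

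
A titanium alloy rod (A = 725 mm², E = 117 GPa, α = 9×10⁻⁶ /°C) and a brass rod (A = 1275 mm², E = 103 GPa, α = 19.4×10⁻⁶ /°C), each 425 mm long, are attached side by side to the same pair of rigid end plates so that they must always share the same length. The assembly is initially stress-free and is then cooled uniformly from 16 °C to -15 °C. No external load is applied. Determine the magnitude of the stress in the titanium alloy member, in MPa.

Equilibrium of a rigid end plate with no external load gives equal and opposite internal forces ±P in the two members. Since α_{brass} > α_{titanium alloy}, cooling drives the brass into tension and the titanium alloy into compression.
Compatibility of the two members (thermal + elastic change equal): (α₁ − α₂)ΔT = P·[1/(A₁E₁) + 1/(A₂E₂)].
|α₁ − α₂|·ΔT = 10.4×10⁻⁶ × 31 = 0.0003224.
1/(A₁E₁) + 1/(A₂E₂) = 1/(725×117×10³) + 1/(1275×103×10³) = 1.94×10⁻⁸ N⁻¹.
So P = 0.0003224 / 1.94×10⁻⁸ = 16.62 kN.
σ_{titanium alloy} = P/A₁ = 16620/725 = 22.92 MPa, compressive.

σ ≈ 22.9 MPa (compressive)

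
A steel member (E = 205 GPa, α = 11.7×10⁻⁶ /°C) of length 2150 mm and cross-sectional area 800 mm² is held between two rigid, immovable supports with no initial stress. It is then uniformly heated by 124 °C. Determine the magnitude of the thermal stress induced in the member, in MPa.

σ ≈ 297 MPa (compressive)

Because both ends are immovable the net strain is zero, and the suppressed thermal strain is αΔT = 11.7×10⁻⁶ × 124 = 1450.8×10⁻⁶.
The stress required to suppress this strain is σ = Eε = 205×10³ × 1450.8×10⁻⁶ = 297.4 MPa, compressive since the member is trying to expand.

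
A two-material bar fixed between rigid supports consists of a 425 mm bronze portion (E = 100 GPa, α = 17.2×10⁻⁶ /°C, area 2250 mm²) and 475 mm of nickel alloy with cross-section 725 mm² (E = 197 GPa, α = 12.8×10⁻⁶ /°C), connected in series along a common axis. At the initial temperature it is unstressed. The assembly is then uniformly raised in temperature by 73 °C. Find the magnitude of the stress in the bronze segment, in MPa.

With the walls removed the bar would change length by δ_free = Σ αᵢΔT Lᵢ = 17.2×10⁻⁶×73×425 + 12.8×10⁻⁶×73×475 = 0.9775 mm.
The rigid supports impose zero overall length change; the single axial force P common to all segments must satisfy P Σ Lᵢ/(AᵢEᵢ) = δ_free.
Σ Lᵢ/(AᵢEᵢ) = 425/(2250×100×10³) + 475/(725×197×10³) = 5.215×10⁻⁶ mm/N.
Hence P = δ_free / Σ(L/AE) = 0.9775/5.215×10⁻⁶ = 187.4 kN (compressive).
σ_{bronze} = P / A = 187400 / 2250 = 83.31 MPa.

σ ≈ 83.3 MPa (compressive)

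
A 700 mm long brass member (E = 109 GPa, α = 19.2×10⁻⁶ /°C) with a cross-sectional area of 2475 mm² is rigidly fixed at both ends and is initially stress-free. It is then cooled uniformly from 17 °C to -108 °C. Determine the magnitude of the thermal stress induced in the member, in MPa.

σ ≈ 262 MPa (tensile)

Because both ends are immovable the net strain is zero, and the suppressed thermal strain is αΔT = 19.2×10⁻⁶ × 125 = 2400×10⁻⁶.
The stress required to suppress this strain is σ = Eε = 109×10³ × 2400×10⁻⁶ = 261.6 MPa, tensile since the member is trying to contract.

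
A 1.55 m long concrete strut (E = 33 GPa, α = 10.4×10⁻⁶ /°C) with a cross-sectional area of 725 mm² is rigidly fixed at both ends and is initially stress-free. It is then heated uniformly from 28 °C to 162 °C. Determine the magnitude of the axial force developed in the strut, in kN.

P ≈ 33.3 kN (compressive)

Full restraint means ε = 0, so the stress is σ = EαΔT = 33×10³ × 10.4×10⁻⁶ × 134 = 45.99 MPa.
Axial force P = σA = 45.99 × 725 = 33340 N = 33.34 kN, compressive.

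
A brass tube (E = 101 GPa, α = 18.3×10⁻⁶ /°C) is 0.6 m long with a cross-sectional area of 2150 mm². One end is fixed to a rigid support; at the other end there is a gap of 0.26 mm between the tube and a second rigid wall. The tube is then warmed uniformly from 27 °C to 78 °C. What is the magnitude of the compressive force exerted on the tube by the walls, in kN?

Unrestrained expansion: δ_free = αΔT L = 18.3×10⁻⁶ × 51 × 600 = 0.56 mm.
The gap closes (δ_free > 0.26 mm) and the wall then resists a further 0.56 − 0.26 = 0.3 mm of expansion.
Compatibility: PL/(AE) = 0.3 mm, so σ = P/A = E × (0.3/600) = 50.5 MPa.
Force on the wall = σA = 50.5 × 2150 mm² = 108.6 kN.

P ≈ 109 kN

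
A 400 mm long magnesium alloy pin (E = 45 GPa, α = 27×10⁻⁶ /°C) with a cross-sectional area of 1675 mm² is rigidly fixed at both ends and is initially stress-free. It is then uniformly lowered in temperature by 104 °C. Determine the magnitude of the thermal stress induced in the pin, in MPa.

σ ≈ 126 MPa (tensile)

Because both ends are immovable the net strain is zero, and the suppressed thermal strain is αΔT = 27×10⁻⁶ × 104 = 2808×10⁻⁶.
σ = EαΔT = 45×10³ × 27×10⁻⁶ × 104 = 126.4 MPa (tensile; the pin is trying to contract).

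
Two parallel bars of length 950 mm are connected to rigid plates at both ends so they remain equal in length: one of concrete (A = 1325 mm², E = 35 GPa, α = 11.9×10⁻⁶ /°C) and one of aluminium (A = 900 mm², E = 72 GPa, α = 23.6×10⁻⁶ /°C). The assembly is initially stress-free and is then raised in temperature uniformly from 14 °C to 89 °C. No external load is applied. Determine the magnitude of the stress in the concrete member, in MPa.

σ ≈ 17.9 MPa (tensile)

The aluminium has the larger α, so on heating it would change length more than the concrete if both were free. The rigid plates force a common final length, so the aluminium is put into compression and the concrete into tension, with equal and opposite forces P (no external load).
Equating the net (thermal + elastic) strains gives |α₁ − α₂|·ΔT = P·[1/(A₁E₁) + 1/(A₂E₂)].
|α₁ − α₂|·ΔT = 11.7×10⁻⁶ × 75 = 0.0008775.
1/(A₁E₁) + 1/(A₂E₂) = 1/(1325×35×10³) + 1/(900×72×10³) = 3.7×10⁻⁸ N⁻¹.
P = 0.0008775 / 3.7×10⁻⁸ = 23720 N = 23.72 kN.
σ_{concrete} = P/A₁ = 23720/1325 = 17.9 MPa, tensile.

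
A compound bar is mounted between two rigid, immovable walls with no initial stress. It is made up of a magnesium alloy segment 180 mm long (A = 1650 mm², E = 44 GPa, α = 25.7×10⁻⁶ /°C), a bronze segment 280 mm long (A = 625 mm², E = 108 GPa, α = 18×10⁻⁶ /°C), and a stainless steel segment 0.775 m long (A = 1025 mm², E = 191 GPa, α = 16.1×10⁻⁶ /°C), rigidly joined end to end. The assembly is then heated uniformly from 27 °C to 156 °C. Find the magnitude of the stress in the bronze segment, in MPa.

σ ≈ 432 MPa (compressive)

If the supports were absent, the total length change would be Σ αᵢΔT Lᵢ = 25.7×10⁻⁶×129×180 + 18×10⁻⁶×129×280 + 16.1×10⁻⁶×129×775 = 2.857 mm.
The rigid supports impose zero overall length change; the single axial force P common to all segments must satisfy P Σ Lᵢ/(AᵢEᵢ) = δ_free.
Σ Lᵢ/(AᵢEᵢ) = 180/(1650×44×10³) + 280/(625×108×10³) + 775/(1025×191×10³) = 1.059×10⁻⁵ mm/N.
Hence P = δ_free / Σ(L/AE) = 2.857/1.059×10⁻⁵ = 269.8 kN (compressive).
σ_{bronze} = P / A = 269800 / 625 = 431.7 MPa.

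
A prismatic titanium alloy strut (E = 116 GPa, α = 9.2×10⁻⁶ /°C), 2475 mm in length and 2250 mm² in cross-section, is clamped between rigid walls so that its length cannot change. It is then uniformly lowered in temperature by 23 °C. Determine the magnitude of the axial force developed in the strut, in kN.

P ≈ 55.2 kN (tensile)

Full restraint means ε = 0, so the stress is σ = EαΔT = 116×10³ × 9.2×10⁻⁶ × 23 = 24.55 MPa.
Then P = σA = 24.55 × 2250 mm² = 55.23 kN, tensile.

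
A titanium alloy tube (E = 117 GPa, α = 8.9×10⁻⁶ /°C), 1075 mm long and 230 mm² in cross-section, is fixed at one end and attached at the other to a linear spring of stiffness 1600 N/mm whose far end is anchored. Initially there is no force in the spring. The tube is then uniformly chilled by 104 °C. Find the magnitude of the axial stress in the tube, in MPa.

Free thermal contraction: δ_free = αΔT L = 8.9×10⁻⁶ × 104 × 1075 = 0.995 mm.
Let P be the tensile force in the spring. The tube extends elastically by PL/(AE) and the spring stretches by P/k; together these equal δ_free.
P [ L/(AE) + 1/k ] = δ_free → P [ 1075/(230×117×10³) + 1/(1600) ] = 0.995.
P = 0.995 / 0.0006649 = 1496 N.
σ = P/A = 1496/230 = 6.506 MPa.

σ ≈ 6.51 MPa (tensile)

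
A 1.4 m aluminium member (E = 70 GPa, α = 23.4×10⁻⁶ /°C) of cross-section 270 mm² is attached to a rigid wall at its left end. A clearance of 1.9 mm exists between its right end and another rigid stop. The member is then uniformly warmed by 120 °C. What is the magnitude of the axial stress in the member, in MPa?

σ ≈ 102 MPa (compressive)

Unrestrained expansion: δ_free = αΔT L = 23.4×10⁻⁶ × 120 × 1400 = 3.931 mm.
The gap closes (δ_free > 1.9 mm) and the wall then resists a further 3.931 − 1.9 = 2.031 mm of expansion.
That suppressed elongation corresponds to σ = E·Δ/L = 70×10³ × 2.031/1400 = 101.6 MPa.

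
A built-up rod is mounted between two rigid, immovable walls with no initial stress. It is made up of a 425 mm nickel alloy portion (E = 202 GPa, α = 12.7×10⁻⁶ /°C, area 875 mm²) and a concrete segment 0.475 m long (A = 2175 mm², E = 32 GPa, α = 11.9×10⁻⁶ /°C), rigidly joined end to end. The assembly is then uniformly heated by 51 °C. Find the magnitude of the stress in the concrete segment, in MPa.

σ ≈ 28.1 MPa (compressive)

With the walls removed the bar would change length by δ_free = Σ αᵢΔT Lᵢ = 12.7×10⁻⁶×51×425 + 11.9×10⁻⁶×51×475 = 0.5635 mm.
The walls prevent any net length change, so an axial force P (same in every segment) develops. Compatibility: P · Σ Lᵢ/(AᵢEᵢ) = δ_free.
The series flexibility is Σ Lᵢ/(AᵢEᵢ) = 425/(875×202×10³) + 475/(2175×32×10³) = 9.229×10⁻⁶ mm/N.
P = 0.5635 / 9.229×10⁻⁶ = 61060 N = 61.06 kN, compressive.
σ_{concrete} = P / A = 61060 / 2175 = 28.07 MPa.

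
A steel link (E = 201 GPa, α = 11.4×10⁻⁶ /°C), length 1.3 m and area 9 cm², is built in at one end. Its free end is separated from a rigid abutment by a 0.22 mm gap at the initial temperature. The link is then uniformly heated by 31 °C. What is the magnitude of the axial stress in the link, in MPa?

Unrestrained expansion: δ_free = αΔT L = 11.4×10⁻⁶ × 31 × 1300 = 0.4594 mm.
This exceeds the 0.22 mm gap, so the wall pushes back. The portion of expansion that must be recovered elastically is δ_free − gap = 0.4594 − 0.22 = 0.2394 mm.
That suppressed elongation corresponds to σ = E·Δ/L = 201×10³ × 0.2394/1300 = 37.02 MPa.

σ ≈ 37 MPa (compressive)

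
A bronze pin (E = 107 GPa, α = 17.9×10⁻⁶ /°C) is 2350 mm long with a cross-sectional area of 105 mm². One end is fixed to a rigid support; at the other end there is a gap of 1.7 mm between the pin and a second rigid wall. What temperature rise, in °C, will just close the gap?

The gap closes when αΔT L = 1.7 mm, since the pin is still unstressed at that instant.
ΔT = 1.7 / (17.9×10⁻⁶ × 2350) = 40.41 °C.

ΔT ≈ 40.4 °C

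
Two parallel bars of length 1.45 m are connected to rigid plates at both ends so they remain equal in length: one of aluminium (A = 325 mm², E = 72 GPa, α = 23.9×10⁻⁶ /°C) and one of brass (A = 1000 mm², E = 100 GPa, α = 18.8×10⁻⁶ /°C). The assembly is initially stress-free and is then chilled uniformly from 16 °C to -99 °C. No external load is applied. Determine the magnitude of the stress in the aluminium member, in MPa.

σ ≈ 34.2 MPa (tensile)

Equilibrium of a rigid end plate with no external load gives equal and opposite internal forces ±P in the two members. Since α_{aluminium} > α_{brass}, cooling drives the aluminium into tension and the brass into compression.
Setting the final lengths equal and cancelling L: (α₁ − α₂)ΔT = P/(A₁E₁) + P/(A₂E₂).
|α₁ − α₂|·ΔT = 5.1×10⁻⁶ × 115 = 0.0005865.
1/(A₁E₁) + 1/(A₂E₂) = 1/(325×72×10³) + 1/(1000×100×10³) = 5.274×10⁻⁸ N⁻¹.
So P = 0.0005865 / 5.274×10⁻⁸ = 11.12 kN.
σ_{aluminium} = P/A₁ = 11120/325 = 34.22 MPa, tensile.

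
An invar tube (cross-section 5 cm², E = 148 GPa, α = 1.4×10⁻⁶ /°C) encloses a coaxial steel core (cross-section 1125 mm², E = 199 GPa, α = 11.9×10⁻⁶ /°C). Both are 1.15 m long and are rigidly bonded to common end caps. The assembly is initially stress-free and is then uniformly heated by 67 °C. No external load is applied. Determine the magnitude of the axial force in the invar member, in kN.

Equilibrium of a rigid end plate with no external load gives equal and opposite internal forces ±P in the two members. Since α_{steel} > α_{invar}, heating drives the steel into compression and the invar into tension.
Setting the final lengths equal and cancelling L: (α₁ − α₂)ΔT = P/(A₁E₁) + P/(A₂E₂).
|α₁ − α₂|·ΔT = 10.5×10⁻⁶ × 67 = 0.0007035.
1/(A₁E₁) + 1/(A₂E₂) = 1/(500×148×10³) + 1/(1125×199×10³) = 1.798×10⁻⁸ N⁻¹.
P = 0.0007035 / 1.798×10⁻⁸ = 39130 N = 39.13 kN.

P ≈ 39.1 kN (tensile in the invar)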